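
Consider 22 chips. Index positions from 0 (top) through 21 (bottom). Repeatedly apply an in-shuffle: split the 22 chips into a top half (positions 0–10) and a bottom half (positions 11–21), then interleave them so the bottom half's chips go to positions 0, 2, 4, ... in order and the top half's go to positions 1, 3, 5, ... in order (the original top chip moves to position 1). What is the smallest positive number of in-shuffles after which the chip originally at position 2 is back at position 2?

11

Follow position 2 under repeated in-shuffles:
2 → 5 → 11 → 0 → 1 → 3 → 7 → 15 → 8 → 17 → 12 → 2
It first returns after 11 in-shuffles.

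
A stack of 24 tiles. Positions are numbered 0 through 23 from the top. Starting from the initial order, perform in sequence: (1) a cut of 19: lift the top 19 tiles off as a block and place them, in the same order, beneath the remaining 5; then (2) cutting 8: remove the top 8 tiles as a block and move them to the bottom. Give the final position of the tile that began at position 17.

Track the tile from position 17 forward through each operation:
  after op 1 (cut 19): 17 → 22
  after op 2 (cut 8): 22 → 14

14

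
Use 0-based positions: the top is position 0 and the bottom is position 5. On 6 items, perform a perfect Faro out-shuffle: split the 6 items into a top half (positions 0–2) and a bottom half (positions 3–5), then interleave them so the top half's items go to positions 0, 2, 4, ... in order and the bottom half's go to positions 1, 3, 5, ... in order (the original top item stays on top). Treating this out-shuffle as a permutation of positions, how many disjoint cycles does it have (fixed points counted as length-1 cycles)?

3

Trace each unvisited position around until it returns:
(0) (1 2 4 3) (5)
3 cycles in total.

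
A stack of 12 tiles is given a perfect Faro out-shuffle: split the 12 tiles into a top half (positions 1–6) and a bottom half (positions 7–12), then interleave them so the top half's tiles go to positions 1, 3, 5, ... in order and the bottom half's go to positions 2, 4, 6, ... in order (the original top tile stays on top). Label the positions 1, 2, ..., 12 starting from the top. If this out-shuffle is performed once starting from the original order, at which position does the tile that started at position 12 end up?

12

Position 12 is a fixed point of every out-shuffle, so the tile never moves.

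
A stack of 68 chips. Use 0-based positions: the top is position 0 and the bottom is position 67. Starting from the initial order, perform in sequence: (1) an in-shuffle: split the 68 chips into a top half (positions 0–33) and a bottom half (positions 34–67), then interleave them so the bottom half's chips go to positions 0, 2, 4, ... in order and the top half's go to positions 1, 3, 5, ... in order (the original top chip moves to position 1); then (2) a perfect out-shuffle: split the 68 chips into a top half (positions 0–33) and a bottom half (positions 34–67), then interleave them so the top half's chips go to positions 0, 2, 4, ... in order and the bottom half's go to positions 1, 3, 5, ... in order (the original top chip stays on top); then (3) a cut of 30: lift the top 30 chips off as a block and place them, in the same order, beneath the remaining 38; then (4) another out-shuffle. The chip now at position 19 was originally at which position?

Undo the operations in reverse order, starting from position 19:
  undo op 4 (out-shuffle, from bottom half): 19 ← 43
  undo op 3 (cut 30): 43 ← 5
  undo op 2 (out-shuffle, from bottom half): 5 ← 36
  undo op 1 (in-shuffle, from bottom half): 36 ← 52
So the chip at position 19 came from original position 52.

52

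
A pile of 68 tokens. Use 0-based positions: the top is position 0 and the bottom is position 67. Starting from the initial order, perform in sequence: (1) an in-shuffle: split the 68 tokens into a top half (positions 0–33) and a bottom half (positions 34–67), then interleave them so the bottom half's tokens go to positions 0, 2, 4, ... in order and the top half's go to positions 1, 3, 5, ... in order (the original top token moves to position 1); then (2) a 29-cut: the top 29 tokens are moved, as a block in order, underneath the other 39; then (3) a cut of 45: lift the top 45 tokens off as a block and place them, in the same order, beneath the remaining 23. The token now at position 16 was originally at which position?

45

Undo the operations in reverse order, starting from position 16:
  undo op 3 (cut 45): 16 ← 61
  undo op 2 (cut 29): 61 ← 22
  undo op 1 (in-shuffle, from bottom half): 22 ← 45
So the token at position 16 came from original position 45.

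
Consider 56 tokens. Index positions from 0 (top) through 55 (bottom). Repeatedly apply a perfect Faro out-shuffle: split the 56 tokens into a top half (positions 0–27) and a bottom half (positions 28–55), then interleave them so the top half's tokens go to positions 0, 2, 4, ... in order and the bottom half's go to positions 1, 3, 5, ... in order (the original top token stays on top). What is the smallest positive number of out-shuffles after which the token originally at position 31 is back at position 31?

20

Follow position 31 under repeated out-shuffles:
31 → 7 → 14 → 28 → 1 → 2 → 4 → 8 → 16 → 32 → 9 → 18 → 36 → 17 → 34 → 13 → 26 → 52 → 49 → 43 → 31
It first returns after 20 out-shuffles.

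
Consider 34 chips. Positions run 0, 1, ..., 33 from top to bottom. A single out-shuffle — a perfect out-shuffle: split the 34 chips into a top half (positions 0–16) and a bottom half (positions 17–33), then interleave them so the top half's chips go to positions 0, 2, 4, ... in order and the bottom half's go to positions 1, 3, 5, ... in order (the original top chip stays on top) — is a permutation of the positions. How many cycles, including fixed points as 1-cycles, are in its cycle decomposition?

Trace each unvisited position around until it returns:
(0) (1 2 4 8 16 32 31 29 25 17) (3 6 12 24 15 30 27 21 9 18) (5 10 20 7 14 28 23 13 26 19) (11 22) (33)
6 cycles in total.

6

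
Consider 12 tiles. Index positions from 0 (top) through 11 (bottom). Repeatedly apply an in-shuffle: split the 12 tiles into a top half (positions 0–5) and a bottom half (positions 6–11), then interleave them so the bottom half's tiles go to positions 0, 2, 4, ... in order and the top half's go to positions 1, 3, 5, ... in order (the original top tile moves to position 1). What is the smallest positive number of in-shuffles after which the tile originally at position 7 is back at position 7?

Follow position 7 under repeated in-shuffles:
7 → 2 → 5 → 11 → 10 → 8 → 4 → 9 → 6 → 0 → 1 → 3 → 7
It first returns after 12 in-shuffles.

12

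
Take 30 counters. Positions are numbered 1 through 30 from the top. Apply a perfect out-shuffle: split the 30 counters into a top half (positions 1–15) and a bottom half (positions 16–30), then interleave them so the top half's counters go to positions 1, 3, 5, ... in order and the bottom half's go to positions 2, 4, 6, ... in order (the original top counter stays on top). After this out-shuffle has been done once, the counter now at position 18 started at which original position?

Work backwards from position 18, undoing one out-shuffle at a time:
18 ← 24
So the counter now at position 18 started at position 24.

24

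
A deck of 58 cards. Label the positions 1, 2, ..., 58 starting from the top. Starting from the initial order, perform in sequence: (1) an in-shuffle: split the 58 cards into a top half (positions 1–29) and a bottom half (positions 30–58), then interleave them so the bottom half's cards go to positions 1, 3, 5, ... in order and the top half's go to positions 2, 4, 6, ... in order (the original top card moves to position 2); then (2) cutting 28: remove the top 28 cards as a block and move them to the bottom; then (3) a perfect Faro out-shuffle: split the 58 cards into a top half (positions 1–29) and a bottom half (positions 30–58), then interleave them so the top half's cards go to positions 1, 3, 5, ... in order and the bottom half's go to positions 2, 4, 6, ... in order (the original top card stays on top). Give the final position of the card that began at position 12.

50

Track the card from position 12 forward through each operation:
  after op 1 (in-shuffle): 12 → 24
  after op 2 (cut 28): 24 → 54
  after op 3 (out-shuffle): 54 → 50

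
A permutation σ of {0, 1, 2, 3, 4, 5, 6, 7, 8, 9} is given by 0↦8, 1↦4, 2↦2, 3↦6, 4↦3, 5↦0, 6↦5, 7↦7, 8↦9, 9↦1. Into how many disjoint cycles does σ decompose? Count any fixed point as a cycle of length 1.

3

Cycle decomposition: (0 8 9 1 4 3 6 5) (2) (7).
3 cycles.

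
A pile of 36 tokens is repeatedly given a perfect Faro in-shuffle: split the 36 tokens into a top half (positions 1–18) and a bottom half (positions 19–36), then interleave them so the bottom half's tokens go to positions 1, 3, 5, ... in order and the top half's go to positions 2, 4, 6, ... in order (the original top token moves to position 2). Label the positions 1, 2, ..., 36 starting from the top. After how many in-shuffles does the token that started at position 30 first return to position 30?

36

Follow position 30 under repeated in-shuffles:
30 → 23 → 9 → 18 → 36 → 35 → 33 → 29 → ... → 30 (length 36)
It first returns after 36 in-shuffles.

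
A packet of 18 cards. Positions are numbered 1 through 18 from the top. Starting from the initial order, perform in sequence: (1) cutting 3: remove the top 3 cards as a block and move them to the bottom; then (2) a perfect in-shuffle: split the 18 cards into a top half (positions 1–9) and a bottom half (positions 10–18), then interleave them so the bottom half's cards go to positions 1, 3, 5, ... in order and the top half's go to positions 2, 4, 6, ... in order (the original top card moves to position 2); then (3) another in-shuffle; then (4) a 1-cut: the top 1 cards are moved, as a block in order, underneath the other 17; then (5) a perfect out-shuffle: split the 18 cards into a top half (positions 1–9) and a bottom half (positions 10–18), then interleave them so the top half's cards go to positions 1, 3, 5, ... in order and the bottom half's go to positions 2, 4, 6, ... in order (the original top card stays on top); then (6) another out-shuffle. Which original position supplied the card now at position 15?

Undo the operations in reverse order, starting from position 15:
  undo op 6 (out-shuffle, from top half): 15 ← 8
  undo op 5 (out-shuffle, from bottom half): 8 ← 13
  undo op 4 (cut 1): 13 ← 14
  undo op 3 (in-shuffle, from top half): 14 ← 7
  undo op 2 (in-shuffle, from bottom half): 7 ← 13
  undo op 1 (cut 3): 13 ← 16
So the card at position 15 came from original position 16.

16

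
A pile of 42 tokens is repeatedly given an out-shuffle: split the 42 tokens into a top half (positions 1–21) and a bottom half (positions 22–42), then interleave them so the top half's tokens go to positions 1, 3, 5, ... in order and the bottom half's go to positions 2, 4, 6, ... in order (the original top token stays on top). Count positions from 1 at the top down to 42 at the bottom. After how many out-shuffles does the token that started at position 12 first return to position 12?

20

Follow position 12 under repeated out-shuffles:
12 → 23 → 4 → 7 → 13 → 25 → 8 → 15 → 29 → 16 → 31 → 20 → 39 → 36 → 30 → 18 → 35 → 28 → 14 → 27 → 12
It first returns after 20 out-shuffles.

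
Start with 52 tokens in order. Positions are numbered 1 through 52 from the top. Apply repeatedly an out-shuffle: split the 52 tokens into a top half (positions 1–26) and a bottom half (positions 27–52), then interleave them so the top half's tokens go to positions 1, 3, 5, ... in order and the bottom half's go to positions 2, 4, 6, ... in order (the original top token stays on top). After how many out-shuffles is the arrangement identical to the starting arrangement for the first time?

The out-shuffle permutes the 52 positions with cycle lengths [1, 1, 2, 8, 8, 8, 8, 8, 8].
Every token is home exactly when every cycle has completed a whole number of laps, i.e. after lcm(1, 2, 8) = 8 out-shuffles.

8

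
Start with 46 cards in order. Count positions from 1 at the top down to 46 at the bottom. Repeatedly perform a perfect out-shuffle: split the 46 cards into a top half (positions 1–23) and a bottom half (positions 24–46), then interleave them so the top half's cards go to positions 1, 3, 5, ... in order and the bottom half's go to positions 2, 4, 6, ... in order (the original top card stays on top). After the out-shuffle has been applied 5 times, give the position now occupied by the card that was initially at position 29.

Track the card's position through each out-shuffle:
29 → 12 → 23 → 45 → 44 → 42

42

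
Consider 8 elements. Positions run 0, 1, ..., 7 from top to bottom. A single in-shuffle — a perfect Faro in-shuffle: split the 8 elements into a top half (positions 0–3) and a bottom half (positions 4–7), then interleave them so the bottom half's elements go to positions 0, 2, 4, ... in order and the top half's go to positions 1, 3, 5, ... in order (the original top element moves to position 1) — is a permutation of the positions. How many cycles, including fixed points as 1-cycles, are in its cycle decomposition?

Trace each unvisited position around until it returns:
(0 1 3 7 6 4) (2 5)
2 cycles in total.

2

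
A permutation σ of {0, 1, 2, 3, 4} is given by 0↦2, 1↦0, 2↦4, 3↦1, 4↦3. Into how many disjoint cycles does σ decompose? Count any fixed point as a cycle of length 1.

1

Cycle decomposition: (0 2 4 3 1).
1 cycle.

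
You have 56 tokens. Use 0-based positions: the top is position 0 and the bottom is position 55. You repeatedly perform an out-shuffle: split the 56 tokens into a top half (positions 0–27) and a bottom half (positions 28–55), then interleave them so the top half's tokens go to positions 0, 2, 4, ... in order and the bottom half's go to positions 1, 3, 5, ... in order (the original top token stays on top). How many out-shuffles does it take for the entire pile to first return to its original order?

20

The out-shuffle permutes the 56 positions with cycle lengths [1, 1, 4, 10, 20, 20].
Every token is home exactly when every cycle has completed a whole number of laps, i.e. after lcm(1, 4, 10, 20) = 20 out-shuffles.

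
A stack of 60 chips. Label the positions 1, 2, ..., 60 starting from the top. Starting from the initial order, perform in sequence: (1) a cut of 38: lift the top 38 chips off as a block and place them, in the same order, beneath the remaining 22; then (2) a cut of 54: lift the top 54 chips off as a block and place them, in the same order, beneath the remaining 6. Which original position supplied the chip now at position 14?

46

Undo the operations in reverse order, starting from position 14:
  undo op 2 (cut 54): 14 ← 8
  undo op 1 (cut 38): 8 ← 46
So the chip at position 14 came from original position 46.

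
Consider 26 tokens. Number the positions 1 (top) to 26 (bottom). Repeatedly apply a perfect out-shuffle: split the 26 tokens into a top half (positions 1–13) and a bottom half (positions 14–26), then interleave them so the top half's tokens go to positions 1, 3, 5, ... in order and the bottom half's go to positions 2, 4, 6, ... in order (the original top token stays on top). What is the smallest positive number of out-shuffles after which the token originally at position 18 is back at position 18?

20

Follow position 18 under repeated out-shuffles:
18 → 10 → 19 → 12 → 23 → 20 → 14 → 2 → 3 → 5 → 9 → 17 → 8 → 15 → 4 → 7 → 13 → 25 → 24 → 22 → 18
It first returns after 20 out-shuffles.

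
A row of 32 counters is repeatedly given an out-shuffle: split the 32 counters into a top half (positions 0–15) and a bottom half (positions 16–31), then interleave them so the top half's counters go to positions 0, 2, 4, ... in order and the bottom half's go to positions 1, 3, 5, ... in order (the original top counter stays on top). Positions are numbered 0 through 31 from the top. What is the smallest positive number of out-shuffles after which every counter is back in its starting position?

5

The out-shuffle permutes the 32 positions with cycle lengths [1, 1, 5, 5, 5, 5, 5, 5].
Every counter is home exactly when every cycle has completed a whole number of laps, i.e. after lcm(1, 5) = 5 out-shuffles.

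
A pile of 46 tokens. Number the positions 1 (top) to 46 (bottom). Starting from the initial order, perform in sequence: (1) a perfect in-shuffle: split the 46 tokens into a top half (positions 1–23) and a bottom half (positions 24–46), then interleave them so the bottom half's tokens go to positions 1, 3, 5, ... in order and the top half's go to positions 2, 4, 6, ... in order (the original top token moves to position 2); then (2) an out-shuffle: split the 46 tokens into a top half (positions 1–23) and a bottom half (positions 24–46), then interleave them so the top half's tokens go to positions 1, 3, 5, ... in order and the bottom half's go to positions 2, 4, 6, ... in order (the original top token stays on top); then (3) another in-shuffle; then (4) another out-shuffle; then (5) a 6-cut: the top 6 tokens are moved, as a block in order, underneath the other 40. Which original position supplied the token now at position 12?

39

Undo the operations in reverse order, starting from position 12:
  undo op 5 (cut 6): 12 ← 18
  undo op 4 (out-shuffle, from bottom half): 18 ← 32
  undo op 3 (in-shuffle, from top half): 32 ← 16
  undo op 2 (out-shuffle, from bottom half): 16 ← 31
  undo op 1 (in-shuffle, from bottom half): 31 ← 39
So the token at position 12 came from original position 39.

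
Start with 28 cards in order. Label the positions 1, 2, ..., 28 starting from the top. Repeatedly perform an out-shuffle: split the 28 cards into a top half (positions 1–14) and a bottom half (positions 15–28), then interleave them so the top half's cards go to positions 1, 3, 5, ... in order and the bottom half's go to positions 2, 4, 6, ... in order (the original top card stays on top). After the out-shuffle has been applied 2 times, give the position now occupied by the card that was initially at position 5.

Track the card's position through each out-shuffle:
5 → 9 → 17

17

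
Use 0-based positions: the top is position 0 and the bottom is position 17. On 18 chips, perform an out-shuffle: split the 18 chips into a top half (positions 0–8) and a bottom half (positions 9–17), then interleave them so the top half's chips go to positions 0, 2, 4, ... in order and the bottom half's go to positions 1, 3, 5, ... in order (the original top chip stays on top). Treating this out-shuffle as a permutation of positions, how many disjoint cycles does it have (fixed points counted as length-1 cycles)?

4

Trace each unvisited position around until it returns:
(0) (1 2 4 8 16 15 13 9) (3 6 12 7 14 11 5 10) (17)
4 cycles in total.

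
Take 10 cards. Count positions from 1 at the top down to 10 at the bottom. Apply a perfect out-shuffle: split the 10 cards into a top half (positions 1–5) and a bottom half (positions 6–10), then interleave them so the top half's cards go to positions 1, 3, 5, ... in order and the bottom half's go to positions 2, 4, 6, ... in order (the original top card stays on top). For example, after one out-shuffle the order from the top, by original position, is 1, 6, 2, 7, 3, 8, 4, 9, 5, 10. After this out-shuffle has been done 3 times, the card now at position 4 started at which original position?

Work backwards from position 4, undoing one out-shuffle at a time:
4 ← 7 ← 4 ← 7
So the card now at position 4 started at position 7.

7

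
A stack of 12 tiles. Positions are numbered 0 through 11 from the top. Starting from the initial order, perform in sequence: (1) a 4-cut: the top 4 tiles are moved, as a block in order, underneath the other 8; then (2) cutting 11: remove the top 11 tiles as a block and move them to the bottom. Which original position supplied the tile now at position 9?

Undo the operations in reverse order, starting from position 9:
  undo op 2 (cut 11): 9 ← 8
  undo op 1 (cut 4): 8 ← 0
So the tile at position 9 came from original position 0.

0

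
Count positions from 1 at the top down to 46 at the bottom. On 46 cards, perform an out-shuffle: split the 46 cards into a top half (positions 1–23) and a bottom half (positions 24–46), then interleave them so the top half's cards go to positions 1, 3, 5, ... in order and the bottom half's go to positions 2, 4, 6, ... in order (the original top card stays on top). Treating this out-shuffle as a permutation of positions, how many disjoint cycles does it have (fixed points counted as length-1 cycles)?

9

Trace each unvisited position around until it returns:
(1) (2 3 5 9 17 33 ... len 12) (4 7 13 25) (6 11 21 41 36 26) (8 15 29 12 23 45 ... len 12) (10 19 37 28) (16 31) (22 43 40 34) ... plus 1 more
9 cycles in total.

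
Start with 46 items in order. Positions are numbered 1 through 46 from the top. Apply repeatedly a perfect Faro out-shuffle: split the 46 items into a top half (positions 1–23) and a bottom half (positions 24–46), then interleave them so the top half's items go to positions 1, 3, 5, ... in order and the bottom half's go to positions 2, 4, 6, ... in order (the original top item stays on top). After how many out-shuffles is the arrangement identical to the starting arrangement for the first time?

The out-shuffle permutes the 46 positions with cycle lengths [1, 1, 2, 4, 4, 4, 6, 12, 12].
Every item is home exactly when every cycle has completed a whole number of laps, i.e. after lcm(1, 2, 4, 6, 12) = 12 out-shuffles.

12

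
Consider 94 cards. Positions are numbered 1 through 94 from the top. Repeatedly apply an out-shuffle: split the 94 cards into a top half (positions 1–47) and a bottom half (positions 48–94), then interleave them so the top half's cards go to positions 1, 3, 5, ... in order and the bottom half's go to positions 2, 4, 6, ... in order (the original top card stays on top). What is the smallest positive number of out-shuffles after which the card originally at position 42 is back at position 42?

Follow position 42 under repeated out-shuffles:
42 → 83 → 72 → 50 → 6 → 11 → 21 → 41 → 81 → 68 → 42
It first returns after 10 out-shuffles.

10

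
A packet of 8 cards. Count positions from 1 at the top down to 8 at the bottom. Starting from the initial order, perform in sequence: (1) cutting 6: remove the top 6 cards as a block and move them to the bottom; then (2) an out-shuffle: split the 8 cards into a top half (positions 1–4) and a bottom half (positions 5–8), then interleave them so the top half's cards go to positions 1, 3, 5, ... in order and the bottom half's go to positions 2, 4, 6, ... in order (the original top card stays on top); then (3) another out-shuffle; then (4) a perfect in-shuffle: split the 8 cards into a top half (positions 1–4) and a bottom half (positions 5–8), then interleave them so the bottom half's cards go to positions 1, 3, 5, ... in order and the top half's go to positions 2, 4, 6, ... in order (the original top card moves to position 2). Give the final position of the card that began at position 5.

Track the card from position 5 forward through each operation:
  after op 1 (cut 6): 5 → 7
  after op 2 (out-shuffle): 7 → 6
  after op 3 (out-shuffle): 6 → 4
  after op 4 (in-shuffle): 4 → 8

8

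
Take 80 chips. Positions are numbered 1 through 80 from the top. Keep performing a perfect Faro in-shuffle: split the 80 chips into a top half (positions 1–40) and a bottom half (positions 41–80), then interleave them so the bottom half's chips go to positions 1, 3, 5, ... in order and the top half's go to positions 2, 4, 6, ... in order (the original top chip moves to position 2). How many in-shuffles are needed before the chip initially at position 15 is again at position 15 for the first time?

Follow position 15 under repeated in-shuffles:
15 → 30 → 60 → 39 → 78 → 75 → 69 → 57 → 33 → 66 → 51 → 21 → 42 → 3 → 6 → 12 → 24 → 48 → 15
It first returns after 18 in-shuffles.

18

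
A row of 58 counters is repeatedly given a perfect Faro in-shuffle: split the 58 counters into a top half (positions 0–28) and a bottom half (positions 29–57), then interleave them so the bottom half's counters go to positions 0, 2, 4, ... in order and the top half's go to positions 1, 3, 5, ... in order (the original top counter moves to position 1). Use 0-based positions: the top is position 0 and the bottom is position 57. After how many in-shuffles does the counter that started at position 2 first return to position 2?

Follow position 2 under repeated in-shuffles:
2 → 5 → 11 → 23 → 47 → 36 → 14 → 29 → ... → 2 (length 58)
It first returns after 58 in-shuffles.

58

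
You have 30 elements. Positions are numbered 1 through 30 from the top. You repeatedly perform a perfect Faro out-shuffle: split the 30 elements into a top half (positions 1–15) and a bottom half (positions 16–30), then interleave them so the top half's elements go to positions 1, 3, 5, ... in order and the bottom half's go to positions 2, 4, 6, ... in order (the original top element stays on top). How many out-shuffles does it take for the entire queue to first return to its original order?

28

The out-shuffle permutes the 30 positions with cycle lengths [1, 1, 28].
Every element is home exactly when every cycle has completed a whole number of laps, i.e. after lcm(1, 28) = 28 out-shuffles.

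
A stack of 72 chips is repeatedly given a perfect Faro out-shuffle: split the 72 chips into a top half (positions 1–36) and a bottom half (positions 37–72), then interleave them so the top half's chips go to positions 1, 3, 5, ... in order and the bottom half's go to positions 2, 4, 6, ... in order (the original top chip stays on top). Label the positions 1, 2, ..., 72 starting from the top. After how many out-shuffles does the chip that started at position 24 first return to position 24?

Follow position 24 under repeated out-shuffles:
24 → 47 → 22 → 43 → 14 → 27 → 53 → 34 → ... → 24 (length 35)
It first returns after 35 out-shuffles.

35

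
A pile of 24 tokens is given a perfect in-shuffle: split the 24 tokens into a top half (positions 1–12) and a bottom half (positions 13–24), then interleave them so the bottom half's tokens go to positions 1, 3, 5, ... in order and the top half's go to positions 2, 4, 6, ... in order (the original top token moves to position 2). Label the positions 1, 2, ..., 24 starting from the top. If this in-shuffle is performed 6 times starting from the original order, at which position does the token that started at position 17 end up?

13

Track the token's position through each in-shuffle:
17 → 9 → 18 → 11 → 22 → 19 → 13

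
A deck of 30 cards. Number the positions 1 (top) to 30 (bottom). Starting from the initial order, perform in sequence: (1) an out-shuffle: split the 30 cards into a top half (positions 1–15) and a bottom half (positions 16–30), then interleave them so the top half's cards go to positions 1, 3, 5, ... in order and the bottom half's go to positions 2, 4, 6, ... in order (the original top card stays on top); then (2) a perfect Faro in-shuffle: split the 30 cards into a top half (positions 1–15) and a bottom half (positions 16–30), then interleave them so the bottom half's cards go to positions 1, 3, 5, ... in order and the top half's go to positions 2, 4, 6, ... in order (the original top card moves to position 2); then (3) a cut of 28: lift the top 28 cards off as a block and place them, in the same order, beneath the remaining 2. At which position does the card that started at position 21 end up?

26

Track the card from position 21 forward through each operation:
  after op 1 (out-shuffle): 21 → 12
  after op 2 (in-shuffle): 12 → 24
  after op 3 (cut 28): 24 → 26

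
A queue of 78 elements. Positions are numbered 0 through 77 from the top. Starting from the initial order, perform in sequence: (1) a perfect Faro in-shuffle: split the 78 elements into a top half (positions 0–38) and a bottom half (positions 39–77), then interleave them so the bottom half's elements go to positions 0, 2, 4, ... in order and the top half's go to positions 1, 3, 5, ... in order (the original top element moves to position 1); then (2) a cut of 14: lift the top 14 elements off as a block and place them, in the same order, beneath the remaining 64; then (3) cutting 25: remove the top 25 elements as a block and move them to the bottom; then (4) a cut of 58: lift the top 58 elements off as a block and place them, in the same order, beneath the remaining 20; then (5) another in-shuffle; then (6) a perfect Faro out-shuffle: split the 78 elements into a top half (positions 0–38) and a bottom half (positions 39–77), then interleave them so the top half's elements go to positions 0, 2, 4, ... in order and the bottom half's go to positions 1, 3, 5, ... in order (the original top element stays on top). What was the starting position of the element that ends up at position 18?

Undo the operations in reverse order, starting from position 18:
  undo op 6 (out-shuffle, from top half): 18 ← 9
  undo op 5 (in-shuffle, from top half): 9 ← 4
  undo op 4 (cut 58): 4 ← 62
  undo op 3 (cut 25): 62 ← 9
  undo op 2 (cut 14): 9 ← 23
  undo op 1 (in-shuffle, from top half): 23 ← 11
So the element at position 18 came from original position 11.

11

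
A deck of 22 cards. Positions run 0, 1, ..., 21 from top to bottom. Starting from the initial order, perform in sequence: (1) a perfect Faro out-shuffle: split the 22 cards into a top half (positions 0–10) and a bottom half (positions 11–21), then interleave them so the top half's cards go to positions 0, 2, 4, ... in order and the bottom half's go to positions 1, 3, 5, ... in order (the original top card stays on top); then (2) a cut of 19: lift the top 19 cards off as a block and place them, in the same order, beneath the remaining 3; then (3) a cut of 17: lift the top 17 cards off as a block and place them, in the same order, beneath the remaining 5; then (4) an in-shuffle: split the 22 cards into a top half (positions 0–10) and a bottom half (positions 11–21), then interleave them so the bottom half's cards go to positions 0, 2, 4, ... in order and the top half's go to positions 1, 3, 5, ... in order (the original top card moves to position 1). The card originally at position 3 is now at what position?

6

Track the card from position 3 forward through each operation:
  after op 1 (out-shuffle): 3 → 6
  after op 2 (cut 19): 6 → 9
  after op 3 (cut 17): 9 → 14
  after op 4 (in-shuffle): 14 → 6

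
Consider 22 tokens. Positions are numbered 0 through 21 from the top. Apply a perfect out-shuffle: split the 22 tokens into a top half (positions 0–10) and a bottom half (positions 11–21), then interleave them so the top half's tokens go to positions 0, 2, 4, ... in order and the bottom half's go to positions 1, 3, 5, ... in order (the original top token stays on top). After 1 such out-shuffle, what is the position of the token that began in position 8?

Track the token's position through each out-shuffle:
8 → 16

16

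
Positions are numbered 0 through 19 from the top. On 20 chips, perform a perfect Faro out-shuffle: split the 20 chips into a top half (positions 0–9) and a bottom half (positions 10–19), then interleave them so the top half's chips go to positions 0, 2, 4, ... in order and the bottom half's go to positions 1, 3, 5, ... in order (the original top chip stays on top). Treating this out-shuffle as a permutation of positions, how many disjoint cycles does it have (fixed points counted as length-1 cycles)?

3

Trace each unvisited position around until it returns:
(0) (1 2 4 8 16 13 ... len 18) (19)
3 cycles in total.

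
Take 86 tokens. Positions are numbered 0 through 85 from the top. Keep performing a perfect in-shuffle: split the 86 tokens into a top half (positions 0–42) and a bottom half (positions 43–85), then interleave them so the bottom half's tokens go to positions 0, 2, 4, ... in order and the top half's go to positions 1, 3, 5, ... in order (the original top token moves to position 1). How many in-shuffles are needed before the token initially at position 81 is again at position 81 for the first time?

Follow position 81 under repeated in-shuffles:
81 → 76 → 66 → 46 → 6 → 13 → 27 → 55 → ... → 81 (length 28)
It first returns after 28 in-shuffles.

28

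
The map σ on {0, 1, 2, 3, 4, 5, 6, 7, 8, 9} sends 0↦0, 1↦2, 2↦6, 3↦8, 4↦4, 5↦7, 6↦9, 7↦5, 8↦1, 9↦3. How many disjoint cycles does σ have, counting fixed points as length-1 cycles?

4

Cycle decomposition: (0) (1 2 6 9 3 8) (4) (5 7).
4 cycles.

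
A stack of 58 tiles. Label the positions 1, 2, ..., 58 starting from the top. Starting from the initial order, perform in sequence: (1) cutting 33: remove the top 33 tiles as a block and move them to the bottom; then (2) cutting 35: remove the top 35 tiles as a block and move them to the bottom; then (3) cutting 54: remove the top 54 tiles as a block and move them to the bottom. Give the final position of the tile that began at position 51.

45

Track the tile from position 51 forward through each operation:
  after op 1 (cut 33): 51 → 18
  after op 2 (cut 35): 18 → 41
  after op 3 (cut 54): 41 → 45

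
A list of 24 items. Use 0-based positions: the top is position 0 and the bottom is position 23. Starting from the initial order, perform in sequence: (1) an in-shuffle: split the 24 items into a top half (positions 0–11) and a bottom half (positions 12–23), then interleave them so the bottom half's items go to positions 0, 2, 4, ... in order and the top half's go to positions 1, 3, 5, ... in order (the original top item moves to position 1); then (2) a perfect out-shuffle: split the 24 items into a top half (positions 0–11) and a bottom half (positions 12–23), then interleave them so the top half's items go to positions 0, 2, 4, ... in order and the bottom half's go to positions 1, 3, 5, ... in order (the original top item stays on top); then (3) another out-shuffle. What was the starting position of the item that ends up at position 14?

7

Undo the operations in reverse order, starting from position 14:
  undo op 3 (out-shuffle, from top half): 14 ← 7
  undo op 2 (out-shuffle, from bottom half): 7 ← 15
  undo op 1 (in-shuffle, from top half): 15 ← 7
So the item at position 14 came from original position 7.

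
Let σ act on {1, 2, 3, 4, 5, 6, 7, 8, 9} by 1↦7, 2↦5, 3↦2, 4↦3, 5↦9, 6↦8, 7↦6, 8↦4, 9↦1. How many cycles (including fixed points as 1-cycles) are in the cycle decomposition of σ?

1

Cycle decomposition: (1 7 6 8 4 3 2 5 9).
1 cycle.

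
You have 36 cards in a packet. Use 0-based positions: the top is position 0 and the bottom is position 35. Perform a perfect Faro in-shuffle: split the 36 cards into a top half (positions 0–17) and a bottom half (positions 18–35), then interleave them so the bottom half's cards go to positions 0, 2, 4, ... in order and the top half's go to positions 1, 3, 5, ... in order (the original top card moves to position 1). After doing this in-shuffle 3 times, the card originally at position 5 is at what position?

Track the card's position through each in-shuffle:
5 → 11 → 23 → 10

10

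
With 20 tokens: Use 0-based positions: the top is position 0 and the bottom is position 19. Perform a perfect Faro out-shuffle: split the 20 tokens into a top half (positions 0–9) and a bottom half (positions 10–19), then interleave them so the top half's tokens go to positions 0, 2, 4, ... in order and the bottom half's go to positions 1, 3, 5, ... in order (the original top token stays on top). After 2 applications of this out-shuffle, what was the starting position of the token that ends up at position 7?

16

Work backwards from position 7, undoing one out-shuffle at a time:
7 ← 13 ← 16
So the token now at position 7 started at position 16.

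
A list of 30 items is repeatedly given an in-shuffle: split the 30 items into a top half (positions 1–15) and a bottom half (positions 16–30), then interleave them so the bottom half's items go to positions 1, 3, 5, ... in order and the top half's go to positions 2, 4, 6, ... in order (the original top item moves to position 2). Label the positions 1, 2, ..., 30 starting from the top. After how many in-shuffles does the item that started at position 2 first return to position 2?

5

Follow position 2 under repeated in-shuffles:
2 → 4 → 8 → 16 → 1 → 2
It first returns after 5 in-shuffles.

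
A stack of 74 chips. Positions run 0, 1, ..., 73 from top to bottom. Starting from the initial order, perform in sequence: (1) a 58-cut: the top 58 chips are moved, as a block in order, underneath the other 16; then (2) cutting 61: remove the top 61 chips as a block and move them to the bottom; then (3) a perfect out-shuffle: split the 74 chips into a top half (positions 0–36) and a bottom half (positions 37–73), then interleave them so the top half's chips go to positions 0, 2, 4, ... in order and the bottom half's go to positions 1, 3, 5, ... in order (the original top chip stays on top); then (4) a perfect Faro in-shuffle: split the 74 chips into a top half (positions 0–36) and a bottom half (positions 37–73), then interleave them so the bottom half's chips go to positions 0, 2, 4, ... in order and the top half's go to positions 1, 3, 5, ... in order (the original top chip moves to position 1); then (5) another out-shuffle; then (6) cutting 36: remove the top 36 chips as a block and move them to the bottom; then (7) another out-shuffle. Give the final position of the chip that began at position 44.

Track the chip from position 44 forward through each operation:
  after op 1 (cut 58): 44 → 60
  after op 2 (cut 61): 60 → 73
  after op 3 (out-shuffle): 73 → 73
  after op 4 (in-shuffle): 73 → 72
  after op 5 (out-shuffle): 72 → 71
  after op 6 (cut 36): 71 → 35
  after op 7 (out-shuffle): 35 → 70

70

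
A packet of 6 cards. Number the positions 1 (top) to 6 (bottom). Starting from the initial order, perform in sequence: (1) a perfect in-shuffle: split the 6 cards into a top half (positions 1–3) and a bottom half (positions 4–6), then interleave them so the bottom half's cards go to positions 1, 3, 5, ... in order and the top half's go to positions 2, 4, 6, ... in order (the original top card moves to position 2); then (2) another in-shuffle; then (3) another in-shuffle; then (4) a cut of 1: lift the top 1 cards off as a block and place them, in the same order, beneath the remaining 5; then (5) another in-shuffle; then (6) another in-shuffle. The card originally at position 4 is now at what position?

Track the card from position 4 forward through each operation:
  after op 1 (in-shuffle): 4 → 1
  after op 2 (in-shuffle): 1 → 2
  after op 3 (in-shuffle): 2 → 4
  after op 4 (cut 1): 4 → 3
  after op 5 (in-shuffle): 3 → 6
  after op 6 (in-shuffle): 6 → 5

5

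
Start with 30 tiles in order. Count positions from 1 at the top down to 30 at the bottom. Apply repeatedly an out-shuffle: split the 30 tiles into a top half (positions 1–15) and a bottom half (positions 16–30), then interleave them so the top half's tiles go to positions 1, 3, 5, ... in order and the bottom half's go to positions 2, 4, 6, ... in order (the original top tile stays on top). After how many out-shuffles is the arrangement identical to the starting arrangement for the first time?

The out-shuffle permutes the 30 positions with cycle lengths [1, 1, 28].
Every tile is home exactly when every cycle has completed a whole number of laps, i.e. after lcm(1, 28) = 28 out-shuffles.

28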